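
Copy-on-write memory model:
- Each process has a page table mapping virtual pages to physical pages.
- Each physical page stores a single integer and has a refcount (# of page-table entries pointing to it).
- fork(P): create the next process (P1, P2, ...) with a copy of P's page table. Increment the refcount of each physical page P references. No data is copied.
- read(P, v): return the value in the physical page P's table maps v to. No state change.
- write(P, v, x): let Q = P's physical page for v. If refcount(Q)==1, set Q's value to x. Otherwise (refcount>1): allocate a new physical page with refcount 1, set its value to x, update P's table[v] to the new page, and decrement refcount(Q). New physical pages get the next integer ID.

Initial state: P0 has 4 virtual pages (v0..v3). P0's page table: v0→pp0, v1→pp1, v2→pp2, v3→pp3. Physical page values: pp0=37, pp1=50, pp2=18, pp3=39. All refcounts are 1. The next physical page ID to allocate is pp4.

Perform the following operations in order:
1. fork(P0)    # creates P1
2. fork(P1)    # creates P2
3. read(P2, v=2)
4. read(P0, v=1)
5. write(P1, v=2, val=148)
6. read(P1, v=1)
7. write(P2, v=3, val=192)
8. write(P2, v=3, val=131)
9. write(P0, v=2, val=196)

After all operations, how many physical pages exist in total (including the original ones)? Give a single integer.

Op 1: fork(P0) -> P1. 4 ppages; refcounts: pp0:2 pp1:2 pp2:2 pp3:2
Op 2: fork(P1) -> P2. 4 ppages; refcounts: pp0:3 pp1:3 pp2:3 pp3:3
Op 3: read(P2, v2) -> 18. No state change.
Op 4: read(P0, v1) -> 50. No state change.
Op 5: write(P1, v2, 148). refcount(pp2)=3>1 -> COPY to pp4. 5 ppages; refcounts: pp0:3 pp1:3 pp2:2 pp3:3 pp4:1
Op 6: read(P1, v1) -> 50. No state change.
Op 7: write(P2, v3, 192). refcount(pp3)=3>1 -> COPY to pp5. 6 ppages; refcounts: pp0:3 pp1:3 pp2:2 pp3:2 pp4:1 pp5:1
Op 8: write(P2, v3, 131). refcount(pp5)=1 -> write in place. 6 ppages; refcounts: pp0:3 pp1:3 pp2:2 pp3:2 pp4:1 pp5:1
Op 9: write(P0, v2, 196). refcount(pp2)=2>1 -> COPY to pp6. 7 ppages; refcounts: pp0:3 pp1:3 pp2:1 pp3:2 pp4:1 pp5:1 pp6:1

Answer: 7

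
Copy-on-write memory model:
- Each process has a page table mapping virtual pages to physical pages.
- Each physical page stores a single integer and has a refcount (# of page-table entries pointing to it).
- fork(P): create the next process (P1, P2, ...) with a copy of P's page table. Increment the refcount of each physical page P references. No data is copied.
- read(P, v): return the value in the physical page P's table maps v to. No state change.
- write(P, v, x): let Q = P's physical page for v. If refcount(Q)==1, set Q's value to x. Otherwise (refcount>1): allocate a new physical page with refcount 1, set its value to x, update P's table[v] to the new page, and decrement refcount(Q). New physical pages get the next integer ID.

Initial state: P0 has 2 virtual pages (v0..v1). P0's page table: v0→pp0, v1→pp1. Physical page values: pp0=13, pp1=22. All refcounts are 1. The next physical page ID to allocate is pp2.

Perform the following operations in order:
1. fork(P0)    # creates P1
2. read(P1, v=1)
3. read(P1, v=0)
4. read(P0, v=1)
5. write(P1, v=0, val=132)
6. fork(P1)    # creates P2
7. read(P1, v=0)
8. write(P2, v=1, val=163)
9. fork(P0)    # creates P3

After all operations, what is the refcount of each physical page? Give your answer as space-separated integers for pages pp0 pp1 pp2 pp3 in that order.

Answer: 2 3 2 1

Derivation:
Op 1: fork(P0) -> P1. 2 ppages; refcounts: pp0:2 pp1:2
Op 2: read(P1, v1) -> 22. No state change.
Op 3: read(P1, v0) -> 13. No state change.
Op 4: read(P0, v1) -> 22. No state change.
Op 5: write(P1, v0, 132). refcount(pp0)=2>1 -> COPY to pp2. 3 ppages; refcounts: pp0:1 pp1:2 pp2:1
Op 6: fork(P1) -> P2. 3 ppages; refcounts: pp0:1 pp1:3 pp2:2
Op 7: read(P1, v0) -> 132. No state change.
Op 8: write(P2, v1, 163). refcount(pp1)=3>1 -> COPY to pp3. 4 ppages; refcounts: pp0:1 pp1:2 pp2:2 pp3:1
Op 9: fork(P0) -> P3. 4 ppages; refcounts: pp0:2 pp1:3 pp2:2 pp3:1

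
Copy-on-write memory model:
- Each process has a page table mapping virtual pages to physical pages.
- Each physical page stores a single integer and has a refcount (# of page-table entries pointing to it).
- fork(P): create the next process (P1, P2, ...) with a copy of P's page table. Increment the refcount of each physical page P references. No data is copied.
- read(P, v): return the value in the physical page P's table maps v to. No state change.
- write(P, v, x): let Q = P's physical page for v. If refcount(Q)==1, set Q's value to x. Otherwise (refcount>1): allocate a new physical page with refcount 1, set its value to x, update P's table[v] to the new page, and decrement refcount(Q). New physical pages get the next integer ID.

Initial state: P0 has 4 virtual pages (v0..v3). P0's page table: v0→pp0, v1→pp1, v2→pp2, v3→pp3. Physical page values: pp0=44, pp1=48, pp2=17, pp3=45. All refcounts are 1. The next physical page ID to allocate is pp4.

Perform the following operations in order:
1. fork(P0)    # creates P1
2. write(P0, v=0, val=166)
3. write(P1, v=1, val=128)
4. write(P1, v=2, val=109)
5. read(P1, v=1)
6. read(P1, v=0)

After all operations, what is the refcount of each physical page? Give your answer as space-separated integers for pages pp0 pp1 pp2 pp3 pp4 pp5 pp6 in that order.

Answer: 1 1 1 2 1 1 1

Derivation:
Op 1: fork(P0) -> P1. 4 ppages; refcounts: pp0:2 pp1:2 pp2:2 pp3:2
Op 2: write(P0, v0, 166). refcount(pp0)=2>1 -> COPY to pp4. 5 ppages; refcounts: pp0:1 pp1:2 pp2:2 pp3:2 pp4:1
Op 3: write(P1, v1, 128). refcount(pp1)=2>1 -> COPY to pp5. 6 ppages; refcounts: pp0:1 pp1:1 pp2:2 pp3:2 pp4:1 pp5:1
Op 4: write(P1, v2, 109). refcount(pp2)=2>1 -> COPY to pp6. 7 ppages; refcounts: pp0:1 pp1:1 pp2:1 pp3:2 pp4:1 pp5:1 pp6:1
Op 5: read(P1, v1) -> 128. No state change.
Op 6: read(P1, v0) -> 44. No state change.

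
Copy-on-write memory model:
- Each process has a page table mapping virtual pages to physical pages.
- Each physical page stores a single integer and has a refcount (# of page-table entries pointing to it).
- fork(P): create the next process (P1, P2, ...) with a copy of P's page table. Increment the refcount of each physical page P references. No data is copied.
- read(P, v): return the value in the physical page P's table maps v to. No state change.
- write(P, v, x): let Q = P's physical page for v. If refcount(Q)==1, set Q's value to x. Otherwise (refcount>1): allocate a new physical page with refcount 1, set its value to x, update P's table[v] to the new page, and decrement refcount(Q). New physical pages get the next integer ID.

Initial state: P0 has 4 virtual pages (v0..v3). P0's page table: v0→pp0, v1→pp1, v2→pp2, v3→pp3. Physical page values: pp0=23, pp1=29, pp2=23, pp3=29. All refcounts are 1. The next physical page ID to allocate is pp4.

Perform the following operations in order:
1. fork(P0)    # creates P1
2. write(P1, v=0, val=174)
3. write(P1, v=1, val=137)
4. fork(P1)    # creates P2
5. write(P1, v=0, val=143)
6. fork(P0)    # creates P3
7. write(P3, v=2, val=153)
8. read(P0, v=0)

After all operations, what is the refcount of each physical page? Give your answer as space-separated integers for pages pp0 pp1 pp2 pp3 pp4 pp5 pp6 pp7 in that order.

Op 1: fork(P0) -> P1. 4 ppages; refcounts: pp0:2 pp1:2 pp2:2 pp3:2
Op 2: write(P1, v0, 174). refcount(pp0)=2>1 -> COPY to pp4. 5 ppages; refcounts: pp0:1 pp1:2 pp2:2 pp3:2 pp4:1
Op 3: write(P1, v1, 137). refcount(pp1)=2>1 -> COPY to pp5. 6 ppages; refcounts: pp0:1 pp1:1 pp2:2 pp3:2 pp4:1 pp5:1
Op 4: fork(P1) -> P2. 6 ppages; refcounts: pp0:1 pp1:1 pp2:3 pp3:3 pp4:2 pp5:2
Op 5: write(P1, v0, 143). refcount(pp4)=2>1 -> COPY to pp6. 7 ppages; refcounts: pp0:1 pp1:1 pp2:3 pp3:3 pp4:1 pp5:2 pp6:1
Op 6: fork(P0) -> P3. 7 ppages; refcounts: pp0:2 pp1:2 pp2:4 pp3:4 pp4:1 pp5:2 pp6:1
Op 7: write(P3, v2, 153). refcount(pp2)=4>1 -> COPY to pp7. 8 ppages; refcounts: pp0:2 pp1:2 pp2:3 pp3:4 pp4:1 pp5:2 pp6:1 pp7:1
Op 8: read(P0, v0) -> 23. No state change.

Answer: 2 2 3 4 1 2 1 1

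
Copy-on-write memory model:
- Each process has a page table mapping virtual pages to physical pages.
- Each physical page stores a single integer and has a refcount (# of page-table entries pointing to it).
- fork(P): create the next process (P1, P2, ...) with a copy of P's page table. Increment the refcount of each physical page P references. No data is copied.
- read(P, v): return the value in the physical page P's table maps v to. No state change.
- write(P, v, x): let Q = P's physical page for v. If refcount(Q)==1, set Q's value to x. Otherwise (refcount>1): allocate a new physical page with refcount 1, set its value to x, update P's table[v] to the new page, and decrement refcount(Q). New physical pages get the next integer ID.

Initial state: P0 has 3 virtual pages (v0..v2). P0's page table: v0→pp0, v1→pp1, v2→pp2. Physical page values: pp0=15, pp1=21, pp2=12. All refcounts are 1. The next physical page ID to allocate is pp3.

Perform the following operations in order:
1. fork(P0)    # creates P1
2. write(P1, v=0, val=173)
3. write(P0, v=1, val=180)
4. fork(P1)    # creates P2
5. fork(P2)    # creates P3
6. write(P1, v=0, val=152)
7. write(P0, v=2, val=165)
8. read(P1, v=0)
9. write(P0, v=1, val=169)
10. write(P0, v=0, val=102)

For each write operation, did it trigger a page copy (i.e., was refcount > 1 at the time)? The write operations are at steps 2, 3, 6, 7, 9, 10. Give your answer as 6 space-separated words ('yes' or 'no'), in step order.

Op 1: fork(P0) -> P1. 3 ppages; refcounts: pp0:2 pp1:2 pp2:2
Op 2: write(P1, v0, 173). refcount(pp0)=2>1 -> COPY to pp3. 4 ppages; refcounts: pp0:1 pp1:2 pp2:2 pp3:1
Op 3: write(P0, v1, 180). refcount(pp1)=2>1 -> COPY to pp4. 5 ppages; refcounts: pp0:1 pp1:1 pp2:2 pp3:1 pp4:1
Op 4: fork(P1) -> P2. 5 ppages; refcounts: pp0:1 pp1:2 pp2:3 pp3:2 pp4:1
Op 5: fork(P2) -> P3. 5 ppages; refcounts: pp0:1 pp1:3 pp2:4 pp3:3 pp4:1
Op 6: write(P1, v0, 152). refcount(pp3)=3>1 -> COPY to pp5. 6 ppages; refcounts: pp0:1 pp1:3 pp2:4 pp3:2 pp4:1 pp5:1
Op 7: write(P0, v2, 165). refcount(pp2)=4>1 -> COPY to pp6. 7 ppages; refcounts: pp0:1 pp1:3 pp2:3 pp3:2 pp4:1 pp5:1 pp6:1
Op 8: read(P1, v0) -> 152. No state change.
Op 9: write(P0, v1, 169). refcount(pp4)=1 -> write in place. 7 ppages; refcounts: pp0:1 pp1:3 pp2:3 pp3:2 pp4:1 pp5:1 pp6:1
Op 10: write(P0, v0, 102). refcount(pp0)=1 -> write in place. 7 ppages; refcounts: pp0:1 pp1:3 pp2:3 pp3:2 pp4:1 pp5:1 pp6:1

yes yes yes yes no no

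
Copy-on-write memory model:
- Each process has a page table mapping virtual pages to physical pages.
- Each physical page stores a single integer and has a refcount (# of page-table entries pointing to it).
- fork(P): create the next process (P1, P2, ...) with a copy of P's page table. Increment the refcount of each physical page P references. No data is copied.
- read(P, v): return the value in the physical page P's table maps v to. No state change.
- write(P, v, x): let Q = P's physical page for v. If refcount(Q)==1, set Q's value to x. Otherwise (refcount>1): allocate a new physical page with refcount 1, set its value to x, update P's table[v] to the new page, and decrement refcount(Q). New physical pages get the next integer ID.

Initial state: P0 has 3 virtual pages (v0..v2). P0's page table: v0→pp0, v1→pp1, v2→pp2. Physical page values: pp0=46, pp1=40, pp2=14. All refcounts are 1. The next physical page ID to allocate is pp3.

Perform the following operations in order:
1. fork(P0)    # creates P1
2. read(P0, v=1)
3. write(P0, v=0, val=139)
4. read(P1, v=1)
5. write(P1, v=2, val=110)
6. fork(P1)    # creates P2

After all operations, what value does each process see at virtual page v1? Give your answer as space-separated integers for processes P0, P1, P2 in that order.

Answer: 40 40 40

Derivation:
Op 1: fork(P0) -> P1. 3 ppages; refcounts: pp0:2 pp1:2 pp2:2
Op 2: read(P0, v1) -> 40. No state change.
Op 3: write(P0, v0, 139). refcount(pp0)=2>1 -> COPY to pp3. 4 ppages; refcounts: pp0:1 pp1:2 pp2:2 pp3:1
Op 4: read(P1, v1) -> 40. No state change.
Op 5: write(P1, v2, 110). refcount(pp2)=2>1 -> COPY to pp4. 5 ppages; refcounts: pp0:1 pp1:2 pp2:1 pp3:1 pp4:1
Op 6: fork(P1) -> P2. 5 ppages; refcounts: pp0:2 pp1:3 pp2:1 pp3:1 pp4:2
P0: v1 -> pp1 = 40
P1: v1 -> pp1 = 40
P2: v1 -> pp1 = 40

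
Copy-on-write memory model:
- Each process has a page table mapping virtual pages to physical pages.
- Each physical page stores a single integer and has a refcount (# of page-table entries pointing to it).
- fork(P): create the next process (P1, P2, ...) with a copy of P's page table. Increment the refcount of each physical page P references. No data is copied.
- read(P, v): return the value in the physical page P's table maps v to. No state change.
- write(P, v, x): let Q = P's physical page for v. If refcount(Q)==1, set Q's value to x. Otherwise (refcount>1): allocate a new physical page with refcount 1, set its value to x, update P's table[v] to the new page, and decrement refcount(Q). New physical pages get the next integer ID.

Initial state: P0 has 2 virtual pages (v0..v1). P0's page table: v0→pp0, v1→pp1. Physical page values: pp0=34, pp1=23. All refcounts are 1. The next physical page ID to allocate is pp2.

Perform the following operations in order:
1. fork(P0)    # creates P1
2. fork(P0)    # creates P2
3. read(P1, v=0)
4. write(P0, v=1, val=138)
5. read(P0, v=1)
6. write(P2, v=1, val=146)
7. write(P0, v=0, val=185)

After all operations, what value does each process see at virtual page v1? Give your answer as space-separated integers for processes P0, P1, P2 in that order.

Answer: 138 23 146

Derivation:
Op 1: fork(P0) -> P1. 2 ppages; refcounts: pp0:2 pp1:2
Op 2: fork(P0) -> P2. 2 ppages; refcounts: pp0:3 pp1:3
Op 3: read(P1, v0) -> 34. No state change.
Op 4: write(P0, v1, 138). refcount(pp1)=3>1 -> COPY to pp2. 3 ppages; refcounts: pp0:3 pp1:2 pp2:1
Op 5: read(P0, v1) -> 138. No state change.
Op 6: write(P2, v1, 146). refcount(pp1)=2>1 -> COPY to pp3. 4 ppages; refcounts: pp0:3 pp1:1 pp2:1 pp3:1
Op 7: write(P0, v0, 185). refcount(pp0)=3>1 -> COPY to pp4. 5 ppages; refcounts: pp0:2 pp1:1 pp2:1 pp3:1 pp4:1
P0: v1 -> pp2 = 138
P1: v1 -> pp1 = 23
P2: v1 -> pp3 = 146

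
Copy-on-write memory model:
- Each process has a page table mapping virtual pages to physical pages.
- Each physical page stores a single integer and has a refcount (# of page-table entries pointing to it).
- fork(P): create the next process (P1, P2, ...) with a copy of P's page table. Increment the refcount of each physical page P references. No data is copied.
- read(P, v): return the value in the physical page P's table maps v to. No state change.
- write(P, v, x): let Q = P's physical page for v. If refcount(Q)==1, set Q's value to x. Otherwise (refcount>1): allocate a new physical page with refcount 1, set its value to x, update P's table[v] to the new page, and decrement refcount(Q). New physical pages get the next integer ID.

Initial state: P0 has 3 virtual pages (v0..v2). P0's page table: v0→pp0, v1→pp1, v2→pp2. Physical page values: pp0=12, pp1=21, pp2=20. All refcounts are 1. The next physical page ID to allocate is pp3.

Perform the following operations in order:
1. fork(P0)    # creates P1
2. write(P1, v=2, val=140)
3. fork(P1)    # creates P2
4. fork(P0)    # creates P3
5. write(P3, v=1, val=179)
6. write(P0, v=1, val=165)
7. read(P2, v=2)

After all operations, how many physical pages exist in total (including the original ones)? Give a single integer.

Answer: 6

Derivation:
Op 1: fork(P0) -> P1. 3 ppages; refcounts: pp0:2 pp1:2 pp2:2
Op 2: write(P1, v2, 140). refcount(pp2)=2>1 -> COPY to pp3. 4 ppages; refcounts: pp0:2 pp1:2 pp2:1 pp3:1
Op 3: fork(P1) -> P2. 4 ppages; refcounts: pp0:3 pp1:3 pp2:1 pp3:2
Op 4: fork(P0) -> P3. 4 ppages; refcounts: pp0:4 pp1:4 pp2:2 pp3:2
Op 5: write(P3, v1, 179). refcount(pp1)=4>1 -> COPY to pp4. 5 ppages; refcounts: pp0:4 pp1:3 pp2:2 pp3:2 pp4:1
Op 6: write(P0, v1, 165). refcount(pp1)=3>1 -> COPY to pp5. 6 ppages; refcounts: pp0:4 pp1:2 pp2:2 pp3:2 pp4:1 pp5:1
Op 7: read(P2, v2) -> 140. No state change.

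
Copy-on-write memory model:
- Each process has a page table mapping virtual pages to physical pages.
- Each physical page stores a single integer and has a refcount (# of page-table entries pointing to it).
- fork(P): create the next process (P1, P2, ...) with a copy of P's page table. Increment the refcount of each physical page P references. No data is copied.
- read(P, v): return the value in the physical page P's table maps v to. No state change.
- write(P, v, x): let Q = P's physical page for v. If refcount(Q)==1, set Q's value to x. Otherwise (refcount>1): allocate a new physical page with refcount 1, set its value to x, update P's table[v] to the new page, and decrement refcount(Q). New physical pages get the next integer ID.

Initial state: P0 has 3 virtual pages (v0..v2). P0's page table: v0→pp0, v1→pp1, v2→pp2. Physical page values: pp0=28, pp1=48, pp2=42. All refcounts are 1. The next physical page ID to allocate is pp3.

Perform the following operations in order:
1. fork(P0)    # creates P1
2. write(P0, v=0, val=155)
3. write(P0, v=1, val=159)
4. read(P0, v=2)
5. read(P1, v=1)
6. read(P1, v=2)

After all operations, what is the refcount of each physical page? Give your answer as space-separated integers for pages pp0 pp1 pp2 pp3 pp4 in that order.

Answer: 1 1 2 1 1

Derivation:
Op 1: fork(P0) -> P1. 3 ppages; refcounts: pp0:2 pp1:2 pp2:2
Op 2: write(P0, v0, 155). refcount(pp0)=2>1 -> COPY to pp3. 4 ppages; refcounts: pp0:1 pp1:2 pp2:2 pp3:1
Op 3: write(P0, v1, 159). refcount(pp1)=2>1 -> COPY to pp4. 5 ppages; refcounts: pp0:1 pp1:1 pp2:2 pp3:1 pp4:1
Op 4: read(P0, v2) -> 42. No state change.
Op 5: read(P1, v1) -> 48. No state change.
Op 6: read(P1, v2) -> 42. No state change.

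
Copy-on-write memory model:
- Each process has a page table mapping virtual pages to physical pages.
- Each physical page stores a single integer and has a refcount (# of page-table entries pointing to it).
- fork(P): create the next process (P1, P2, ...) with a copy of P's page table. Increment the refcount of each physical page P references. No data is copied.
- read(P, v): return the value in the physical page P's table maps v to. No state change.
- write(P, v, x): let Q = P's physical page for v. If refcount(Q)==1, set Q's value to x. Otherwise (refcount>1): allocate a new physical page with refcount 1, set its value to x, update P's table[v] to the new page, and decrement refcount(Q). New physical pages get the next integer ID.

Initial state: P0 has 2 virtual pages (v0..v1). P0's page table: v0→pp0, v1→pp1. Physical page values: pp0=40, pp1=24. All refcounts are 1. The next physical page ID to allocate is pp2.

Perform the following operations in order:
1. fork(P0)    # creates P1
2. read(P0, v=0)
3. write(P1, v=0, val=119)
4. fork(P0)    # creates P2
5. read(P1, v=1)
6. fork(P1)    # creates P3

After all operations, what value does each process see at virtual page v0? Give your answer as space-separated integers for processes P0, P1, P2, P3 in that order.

Answer: 40 119 40 119

Derivation:
Op 1: fork(P0) -> P1. 2 ppages; refcounts: pp0:2 pp1:2
Op 2: read(P0, v0) -> 40. No state change.
Op 3: write(P1, v0, 119). refcount(pp0)=2>1 -> COPY to pp2. 3 ppages; refcounts: pp0:1 pp1:2 pp2:1
Op 4: fork(P0) -> P2. 3 ppages; refcounts: pp0:2 pp1:3 pp2:1
Op 5: read(P1, v1) -> 24. No state change.
Op 6: fork(P1) -> P3. 3 ppages; refcounts: pp0:2 pp1:4 pp2:2
P0: v0 -> pp0 = 40
P1: v0 -> pp2 = 119
P2: v0 -> pp0 = 40
P3: v0 -> pp2 = 119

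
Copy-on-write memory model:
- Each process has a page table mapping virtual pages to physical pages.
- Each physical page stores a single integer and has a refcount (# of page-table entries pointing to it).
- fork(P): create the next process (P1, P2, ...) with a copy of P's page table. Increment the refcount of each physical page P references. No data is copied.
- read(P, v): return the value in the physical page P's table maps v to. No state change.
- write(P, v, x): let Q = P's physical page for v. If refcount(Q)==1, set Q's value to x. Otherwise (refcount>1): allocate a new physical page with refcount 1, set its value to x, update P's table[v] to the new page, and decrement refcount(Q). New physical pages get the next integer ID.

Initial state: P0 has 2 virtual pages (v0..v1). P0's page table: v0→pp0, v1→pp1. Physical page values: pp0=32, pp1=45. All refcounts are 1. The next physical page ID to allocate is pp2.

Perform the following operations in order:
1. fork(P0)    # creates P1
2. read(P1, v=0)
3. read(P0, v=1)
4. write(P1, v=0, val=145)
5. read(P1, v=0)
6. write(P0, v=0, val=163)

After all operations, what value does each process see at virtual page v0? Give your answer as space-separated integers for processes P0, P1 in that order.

Answer: 163 145

Derivation:
Op 1: fork(P0) -> P1. 2 ppages; refcounts: pp0:2 pp1:2
Op 2: read(P1, v0) -> 32. No state change.
Op 3: read(P0, v1) -> 45. No state change.
Op 4: write(P1, v0, 145). refcount(pp0)=2>1 -> COPY to pp2. 3 ppages; refcounts: pp0:1 pp1:2 pp2:1
Op 5: read(P1, v0) -> 145. No state change.
Op 6: write(P0, v0, 163). refcount(pp0)=1 -> write in place. 3 ppages; refcounts: pp0:1 pp1:2 pp2:1
P0: v0 -> pp0 = 163
P1: v0 -> pp2 = 145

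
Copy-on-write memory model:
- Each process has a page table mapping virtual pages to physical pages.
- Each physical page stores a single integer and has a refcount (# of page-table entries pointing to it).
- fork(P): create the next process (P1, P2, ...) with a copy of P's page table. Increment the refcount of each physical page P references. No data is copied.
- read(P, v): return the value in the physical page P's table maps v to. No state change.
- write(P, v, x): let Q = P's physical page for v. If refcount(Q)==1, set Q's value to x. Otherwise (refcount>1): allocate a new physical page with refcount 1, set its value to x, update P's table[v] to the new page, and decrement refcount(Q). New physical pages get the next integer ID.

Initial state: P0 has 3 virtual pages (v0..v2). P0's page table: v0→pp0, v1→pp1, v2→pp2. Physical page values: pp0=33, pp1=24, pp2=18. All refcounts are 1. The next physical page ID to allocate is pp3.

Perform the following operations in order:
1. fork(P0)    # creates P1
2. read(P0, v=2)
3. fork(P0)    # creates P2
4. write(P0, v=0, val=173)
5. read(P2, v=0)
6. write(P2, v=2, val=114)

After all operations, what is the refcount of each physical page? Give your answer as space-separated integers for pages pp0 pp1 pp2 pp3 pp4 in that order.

Op 1: fork(P0) -> P1. 3 ppages; refcounts: pp0:2 pp1:2 pp2:2
Op 2: read(P0, v2) -> 18. No state change.
Op 3: fork(P0) -> P2. 3 ppages; refcounts: pp0:3 pp1:3 pp2:3
Op 4: write(P0, v0, 173). refcount(pp0)=3>1 -> COPY to pp3. 4 ppages; refcounts: pp0:2 pp1:3 pp2:3 pp3:1
Op 5: read(P2, v0) -> 33. No state change.
Op 6: write(P2, v2, 114). refcount(pp2)=3>1 -> COPY to pp4. 5 ppages; refcounts: pp0:2 pp1:3 pp2:2 pp3:1 pp4:1

Answer: 2 3 2 1 1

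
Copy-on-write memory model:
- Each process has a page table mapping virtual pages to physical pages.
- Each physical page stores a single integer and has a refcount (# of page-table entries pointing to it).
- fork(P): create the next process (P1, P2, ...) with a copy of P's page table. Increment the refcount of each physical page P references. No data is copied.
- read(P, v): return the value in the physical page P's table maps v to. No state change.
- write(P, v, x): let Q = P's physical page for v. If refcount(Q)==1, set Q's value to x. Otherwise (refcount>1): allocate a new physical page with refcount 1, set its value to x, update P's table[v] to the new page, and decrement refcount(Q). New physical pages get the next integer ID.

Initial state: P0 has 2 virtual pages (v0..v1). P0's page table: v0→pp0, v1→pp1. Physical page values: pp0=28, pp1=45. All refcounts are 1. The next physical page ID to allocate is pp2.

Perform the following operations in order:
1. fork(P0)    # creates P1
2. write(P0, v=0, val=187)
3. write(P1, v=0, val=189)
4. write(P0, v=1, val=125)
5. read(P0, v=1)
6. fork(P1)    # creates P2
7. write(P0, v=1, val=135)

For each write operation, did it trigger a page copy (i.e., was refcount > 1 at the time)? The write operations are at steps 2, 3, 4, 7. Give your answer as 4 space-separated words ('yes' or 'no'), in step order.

Op 1: fork(P0) -> P1. 2 ppages; refcounts: pp0:2 pp1:2
Op 2: write(P0, v0, 187). refcount(pp0)=2>1 -> COPY to pp2. 3 ppages; refcounts: pp0:1 pp1:2 pp2:1
Op 3: write(P1, v0, 189). refcount(pp0)=1 -> write in place. 3 ppages; refcounts: pp0:1 pp1:2 pp2:1
Op 4: write(P0, v1, 125). refcount(pp1)=2>1 -> COPY to pp3. 4 ppages; refcounts: pp0:1 pp1:1 pp2:1 pp3:1
Op 5: read(P0, v1) -> 125. No state change.
Op 6: fork(P1) -> P2. 4 ppages; refcounts: pp0:2 pp1:2 pp2:1 pp3:1
Op 7: write(P0, v1, 135). refcount(pp3)=1 -> write in place. 4 ppages; refcounts: pp0:2 pp1:2 pp2:1 pp3:1

yes no yes no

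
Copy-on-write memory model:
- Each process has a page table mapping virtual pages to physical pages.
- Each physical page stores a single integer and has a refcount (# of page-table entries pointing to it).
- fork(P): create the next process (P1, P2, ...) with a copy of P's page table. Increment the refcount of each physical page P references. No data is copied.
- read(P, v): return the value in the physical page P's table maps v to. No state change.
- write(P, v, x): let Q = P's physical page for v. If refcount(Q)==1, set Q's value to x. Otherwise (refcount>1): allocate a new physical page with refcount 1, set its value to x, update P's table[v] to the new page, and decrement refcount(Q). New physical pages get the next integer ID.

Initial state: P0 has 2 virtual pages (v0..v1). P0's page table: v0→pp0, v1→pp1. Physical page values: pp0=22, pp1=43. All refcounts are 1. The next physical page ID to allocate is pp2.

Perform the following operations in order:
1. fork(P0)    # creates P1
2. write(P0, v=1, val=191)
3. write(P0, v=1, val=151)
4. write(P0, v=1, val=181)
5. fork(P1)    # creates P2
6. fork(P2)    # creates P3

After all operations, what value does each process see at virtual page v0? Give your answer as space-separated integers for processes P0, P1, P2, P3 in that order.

Answer: 22 22 22 22

Derivation:
Op 1: fork(P0) -> P1. 2 ppages; refcounts: pp0:2 pp1:2
Op 2: write(P0, v1, 191). refcount(pp1)=2>1 -> COPY to pp2. 3 ppages; refcounts: pp0:2 pp1:1 pp2:1
Op 3: write(P0, v1, 151). refcount(pp2)=1 -> write in place. 3 ppages; refcounts: pp0:2 pp1:1 pp2:1
Op 4: write(P0, v1, 181). refcount(pp2)=1 -> write in place. 3 ppages; refcounts: pp0:2 pp1:1 pp2:1
Op 5: fork(P1) -> P2. 3 ppages; refcounts: pp0:3 pp1:2 pp2:1
Op 6: fork(P2) -> P3. 3 ppages; refcounts: pp0:4 pp1:3 pp2:1
P0: v0 -> pp0 = 22
P1: v0 -> pp0 = 22
P2: v0 -> pp0 = 22
P3: v0 -> pp0 = 22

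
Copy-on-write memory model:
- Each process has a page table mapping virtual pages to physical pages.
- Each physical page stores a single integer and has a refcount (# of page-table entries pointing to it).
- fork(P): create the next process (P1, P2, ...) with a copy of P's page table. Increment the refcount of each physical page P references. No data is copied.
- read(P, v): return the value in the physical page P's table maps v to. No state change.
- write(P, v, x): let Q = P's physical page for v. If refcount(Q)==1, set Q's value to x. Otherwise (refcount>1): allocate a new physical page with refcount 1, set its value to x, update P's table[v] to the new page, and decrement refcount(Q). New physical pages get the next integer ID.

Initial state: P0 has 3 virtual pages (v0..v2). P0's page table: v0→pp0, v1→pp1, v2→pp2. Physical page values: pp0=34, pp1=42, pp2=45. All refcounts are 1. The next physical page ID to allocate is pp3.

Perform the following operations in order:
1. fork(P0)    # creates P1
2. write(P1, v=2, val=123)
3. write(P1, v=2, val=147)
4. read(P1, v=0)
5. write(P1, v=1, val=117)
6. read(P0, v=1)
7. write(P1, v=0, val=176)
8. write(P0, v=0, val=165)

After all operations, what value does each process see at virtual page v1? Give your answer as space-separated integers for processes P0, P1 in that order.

Answer: 42 117

Derivation:
Op 1: fork(P0) -> P1. 3 ppages; refcounts: pp0:2 pp1:2 pp2:2
Op 2: write(P1, v2, 123). refcount(pp2)=2>1 -> COPY to pp3. 4 ppages; refcounts: pp0:2 pp1:2 pp2:1 pp3:1
Op 3: write(P1, v2, 147). refcount(pp3)=1 -> write in place. 4 ppages; refcounts: pp0:2 pp1:2 pp2:1 pp3:1
Op 4: read(P1, v0) -> 34. No state change.
Op 5: write(P1, v1, 117). refcount(pp1)=2>1 -> COPY to pp4. 5 ppages; refcounts: pp0:2 pp1:1 pp2:1 pp3:1 pp4:1
Op 6: read(P0, v1) -> 42. No state change.
Op 7: write(P1, v0, 176). refcount(pp0)=2>1 -> COPY to pp5. 6 ppages; refcounts: pp0:1 pp1:1 pp2:1 pp3:1 pp4:1 pp5:1
Op 8: write(P0, v0, 165). refcount(pp0)=1 -> write in place. 6 ppages; refcounts: pp0:1 pp1:1 pp2:1 pp3:1 pp4:1 pp5:1
P0: v1 -> pp1 = 42
P1: v1 -> pp4 = 117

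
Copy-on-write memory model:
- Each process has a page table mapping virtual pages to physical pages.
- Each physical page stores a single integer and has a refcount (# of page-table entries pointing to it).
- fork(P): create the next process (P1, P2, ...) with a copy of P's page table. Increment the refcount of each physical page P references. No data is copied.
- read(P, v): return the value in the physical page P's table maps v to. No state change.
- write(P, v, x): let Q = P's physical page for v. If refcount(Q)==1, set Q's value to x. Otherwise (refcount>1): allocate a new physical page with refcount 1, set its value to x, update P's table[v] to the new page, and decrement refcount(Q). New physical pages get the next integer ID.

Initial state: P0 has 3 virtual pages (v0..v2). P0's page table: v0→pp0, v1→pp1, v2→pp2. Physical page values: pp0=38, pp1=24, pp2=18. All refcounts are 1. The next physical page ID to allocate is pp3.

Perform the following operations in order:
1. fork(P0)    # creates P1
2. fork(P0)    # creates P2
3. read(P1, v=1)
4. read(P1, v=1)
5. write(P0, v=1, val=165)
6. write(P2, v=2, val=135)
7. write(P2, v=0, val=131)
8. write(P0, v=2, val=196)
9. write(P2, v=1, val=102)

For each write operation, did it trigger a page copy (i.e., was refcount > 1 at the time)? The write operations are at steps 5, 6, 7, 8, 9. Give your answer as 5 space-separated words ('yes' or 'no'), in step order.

Op 1: fork(P0) -> P1. 3 ppages; refcounts: pp0:2 pp1:2 pp2:2
Op 2: fork(P0) -> P2. 3 ppages; refcounts: pp0:3 pp1:3 pp2:3
Op 3: read(P1, v1) -> 24. No state change.
Op 4: read(P1, v1) -> 24. No state change.
Op 5: write(P0, v1, 165). refcount(pp1)=3>1 -> COPY to pp3. 4 ppages; refcounts: pp0:3 pp1:2 pp2:3 pp3:1
Op 6: write(P2, v2, 135). refcount(pp2)=3>1 -> COPY to pp4. 5 ppages; refcounts: pp0:3 pp1:2 pp2:2 pp3:1 pp4:1
Op 7: write(P2, v0, 131). refcount(pp0)=3>1 -> COPY to pp5. 6 ppages; refcounts: pp0:2 pp1:2 pp2:2 pp3:1 pp4:1 pp5:1
Op 8: write(P0, v2, 196). refcount(pp2)=2>1 -> COPY to pp6. 7 ppages; refcounts: pp0:2 pp1:2 pp2:1 pp3:1 pp4:1 pp5:1 pp6:1
Op 9: write(P2, v1, 102). refcount(pp1)=2>1 -> COPY to pp7. 8 ppages; refcounts: pp0:2 pp1:1 pp2:1 pp3:1 pp4:1 pp5:1 pp6:1 pp7:1

yes yes yes yes yes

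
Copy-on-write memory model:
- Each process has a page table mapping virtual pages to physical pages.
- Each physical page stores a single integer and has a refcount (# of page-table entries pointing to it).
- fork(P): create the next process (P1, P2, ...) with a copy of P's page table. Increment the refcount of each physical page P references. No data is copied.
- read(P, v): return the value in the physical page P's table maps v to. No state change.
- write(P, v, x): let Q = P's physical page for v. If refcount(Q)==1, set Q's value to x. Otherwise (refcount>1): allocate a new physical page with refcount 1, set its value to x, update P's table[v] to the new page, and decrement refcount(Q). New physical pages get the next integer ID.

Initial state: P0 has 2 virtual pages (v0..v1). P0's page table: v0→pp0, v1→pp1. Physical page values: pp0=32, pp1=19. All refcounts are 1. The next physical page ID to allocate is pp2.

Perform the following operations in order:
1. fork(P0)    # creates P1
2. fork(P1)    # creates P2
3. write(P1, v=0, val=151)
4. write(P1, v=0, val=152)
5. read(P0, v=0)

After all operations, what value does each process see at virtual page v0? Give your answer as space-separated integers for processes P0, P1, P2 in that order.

Answer: 32 152 32

Derivation:
Op 1: fork(P0) -> P1. 2 ppages; refcounts: pp0:2 pp1:2
Op 2: fork(P1) -> P2. 2 ppages; refcounts: pp0:3 pp1:3
Op 3: write(P1, v0, 151). refcount(pp0)=3>1 -> COPY to pp2. 3 ppages; refcounts: pp0:2 pp1:3 pp2:1
Op 4: write(P1, v0, 152). refcount(pp2)=1 -> write in place. 3 ppages; refcounts: pp0:2 pp1:3 pp2:1
Op 5: read(P0, v0) -> 32. No state change.
P0: v0 -> pp0 = 32
P1: v0 -> pp2 = 152
P2: v0 -> pp0 = 32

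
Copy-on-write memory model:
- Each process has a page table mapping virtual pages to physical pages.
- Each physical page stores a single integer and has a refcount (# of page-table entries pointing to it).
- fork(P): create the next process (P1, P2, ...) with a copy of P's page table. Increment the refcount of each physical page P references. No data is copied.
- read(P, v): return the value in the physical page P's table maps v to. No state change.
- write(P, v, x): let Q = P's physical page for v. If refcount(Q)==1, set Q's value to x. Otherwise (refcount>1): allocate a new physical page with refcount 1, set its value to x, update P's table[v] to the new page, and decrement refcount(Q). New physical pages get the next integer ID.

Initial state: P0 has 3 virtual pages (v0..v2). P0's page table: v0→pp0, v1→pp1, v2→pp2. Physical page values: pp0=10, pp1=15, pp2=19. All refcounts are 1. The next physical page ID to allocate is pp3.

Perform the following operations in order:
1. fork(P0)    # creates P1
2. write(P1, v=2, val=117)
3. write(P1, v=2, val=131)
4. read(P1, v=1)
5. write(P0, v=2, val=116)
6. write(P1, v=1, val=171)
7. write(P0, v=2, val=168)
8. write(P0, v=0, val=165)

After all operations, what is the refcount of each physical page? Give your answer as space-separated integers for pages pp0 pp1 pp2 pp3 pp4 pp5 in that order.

Answer: 1 1 1 1 1 1

Derivation:
Op 1: fork(P0) -> P1. 3 ppages; refcounts: pp0:2 pp1:2 pp2:2
Op 2: write(P1, v2, 117). refcount(pp2)=2>1 -> COPY to pp3. 4 ppages; refcounts: pp0:2 pp1:2 pp2:1 pp3:1
Op 3: write(P1, v2, 131). refcount(pp3)=1 -> write in place. 4 ppages; refcounts: pp0:2 pp1:2 pp2:1 pp3:1
Op 4: read(P1, v1) -> 15. No state change.
Op 5: write(P0, v2, 116). refcount(pp2)=1 -> write in place. 4 ppages; refcounts: pp0:2 pp1:2 pp2:1 pp3:1
Op 6: write(P1, v1, 171). refcount(pp1)=2>1 -> COPY to pp4. 5 ppages; refcounts: pp0:2 pp1:1 pp2:1 pp3:1 pp4:1
Op 7: write(P0, v2, 168). refcount(pp2)=1 -> write in place. 5 ppages; refcounts: pp0:2 pp1:1 pp2:1 pp3:1 pp4:1
Op 8: write(P0, v0, 165). refcount(pp0)=2>1 -> COPY to pp5. 6 ppages; refcounts: pp0:1 pp1:1 pp2:1 pp3:1 pp4:1 pp5:1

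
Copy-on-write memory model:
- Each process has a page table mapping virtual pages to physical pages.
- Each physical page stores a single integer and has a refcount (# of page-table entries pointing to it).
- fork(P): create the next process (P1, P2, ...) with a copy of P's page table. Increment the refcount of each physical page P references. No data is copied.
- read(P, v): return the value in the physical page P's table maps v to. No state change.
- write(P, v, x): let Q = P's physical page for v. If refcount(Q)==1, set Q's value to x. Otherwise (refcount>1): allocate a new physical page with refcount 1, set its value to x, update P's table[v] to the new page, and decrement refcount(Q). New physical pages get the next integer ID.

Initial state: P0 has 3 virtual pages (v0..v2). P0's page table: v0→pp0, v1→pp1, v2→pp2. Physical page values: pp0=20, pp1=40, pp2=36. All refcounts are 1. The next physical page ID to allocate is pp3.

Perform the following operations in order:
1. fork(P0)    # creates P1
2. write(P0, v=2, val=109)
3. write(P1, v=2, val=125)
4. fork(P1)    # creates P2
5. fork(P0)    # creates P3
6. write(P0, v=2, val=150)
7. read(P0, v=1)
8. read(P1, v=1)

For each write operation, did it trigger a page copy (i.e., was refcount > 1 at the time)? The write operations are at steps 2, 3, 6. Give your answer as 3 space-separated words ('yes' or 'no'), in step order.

Op 1: fork(P0) -> P1. 3 ppages; refcounts: pp0:2 pp1:2 pp2:2
Op 2: write(P0, v2, 109). refcount(pp2)=2>1 -> COPY to pp3. 4 ppages; refcounts: pp0:2 pp1:2 pp2:1 pp3:1
Op 3: write(P1, v2, 125). refcount(pp2)=1 -> write in place. 4 ppages; refcounts: pp0:2 pp1:2 pp2:1 pp3:1
Op 4: fork(P1) -> P2. 4 ppages; refcounts: pp0:3 pp1:3 pp2:2 pp3:1
Op 5: fork(P0) -> P3. 4 ppages; refcounts: pp0:4 pp1:4 pp2:2 pp3:2
Op 6: write(P0, v2, 150). refcount(pp3)=2>1 -> COPY to pp4. 5 ppages; refcounts: pp0:4 pp1:4 pp2:2 pp3:1 pp4:1
Op 7: read(P0, v1) -> 40. No state change.
Op 8: read(P1, v1) -> 40. No state change.

yes no yes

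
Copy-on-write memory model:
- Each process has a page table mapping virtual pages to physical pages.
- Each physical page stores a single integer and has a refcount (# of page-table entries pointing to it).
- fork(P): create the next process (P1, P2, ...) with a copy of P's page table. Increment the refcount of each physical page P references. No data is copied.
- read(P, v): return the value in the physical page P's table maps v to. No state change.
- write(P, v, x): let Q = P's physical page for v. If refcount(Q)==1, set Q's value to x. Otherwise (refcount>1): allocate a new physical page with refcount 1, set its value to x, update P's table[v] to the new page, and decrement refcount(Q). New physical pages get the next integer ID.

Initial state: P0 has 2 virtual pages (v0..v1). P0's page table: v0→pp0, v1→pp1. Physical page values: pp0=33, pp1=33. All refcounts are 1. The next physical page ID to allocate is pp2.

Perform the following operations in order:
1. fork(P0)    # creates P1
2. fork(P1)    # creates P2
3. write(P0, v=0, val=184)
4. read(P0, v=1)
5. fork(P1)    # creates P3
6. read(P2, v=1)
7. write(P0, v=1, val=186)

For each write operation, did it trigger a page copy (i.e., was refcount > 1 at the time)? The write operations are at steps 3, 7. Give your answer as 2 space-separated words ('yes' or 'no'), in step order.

Op 1: fork(P0) -> P1. 2 ppages; refcounts: pp0:2 pp1:2
Op 2: fork(P1) -> P2. 2 ppages; refcounts: pp0:3 pp1:3
Op 3: write(P0, v0, 184). refcount(pp0)=3>1 -> COPY to pp2. 3 ppages; refcounts: pp0:2 pp1:3 pp2:1
Op 4: read(P0, v1) -> 33. No state change.
Op 5: fork(P1) -> P3. 3 ppages; refcounts: pp0:3 pp1:4 pp2:1
Op 6: read(P2, v1) -> 33. No state change.
Op 7: write(P0, v1, 186). refcount(pp1)=4>1 -> COPY to pp3. 4 ppages; refcounts: pp0:3 pp1:3 pp2:1 pp3:1

yes yes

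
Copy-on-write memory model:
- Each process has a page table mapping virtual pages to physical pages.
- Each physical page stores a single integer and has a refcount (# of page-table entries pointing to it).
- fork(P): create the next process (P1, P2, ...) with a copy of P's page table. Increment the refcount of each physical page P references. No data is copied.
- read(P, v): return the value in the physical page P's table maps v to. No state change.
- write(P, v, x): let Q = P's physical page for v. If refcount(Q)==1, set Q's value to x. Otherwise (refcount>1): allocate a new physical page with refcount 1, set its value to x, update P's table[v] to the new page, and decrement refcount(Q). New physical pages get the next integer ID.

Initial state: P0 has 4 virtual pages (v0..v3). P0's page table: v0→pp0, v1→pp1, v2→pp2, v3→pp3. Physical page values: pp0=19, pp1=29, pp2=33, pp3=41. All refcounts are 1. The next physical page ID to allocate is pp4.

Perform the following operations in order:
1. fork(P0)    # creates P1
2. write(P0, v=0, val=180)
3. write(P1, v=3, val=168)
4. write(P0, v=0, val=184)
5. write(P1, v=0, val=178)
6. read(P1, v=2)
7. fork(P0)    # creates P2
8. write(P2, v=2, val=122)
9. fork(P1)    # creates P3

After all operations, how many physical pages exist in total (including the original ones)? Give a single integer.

Op 1: fork(P0) -> P1. 4 ppages; refcounts: pp0:2 pp1:2 pp2:2 pp3:2
Op 2: write(P0, v0, 180). refcount(pp0)=2>1 -> COPY to pp4. 5 ppages; refcounts: pp0:1 pp1:2 pp2:2 pp3:2 pp4:1
Op 3: write(P1, v3, 168). refcount(pp3)=2>1 -> COPY to pp5. 6 ppages; refcounts: pp0:1 pp1:2 pp2:2 pp3:1 pp4:1 pp5:1
Op 4: write(P0, v0, 184). refcount(pp4)=1 -> write in place. 6 ppages; refcounts: pp0:1 pp1:2 pp2:2 pp3:1 pp4:1 pp5:1
Op 5: write(P1, v0, 178). refcount(pp0)=1 -> write in place. 6 ppages; refcounts: pp0:1 pp1:2 pp2:2 pp3:1 pp4:1 pp5:1
Op 6: read(P1, v2) -> 33. No state change.
Op 7: fork(P0) -> P2. 6 ppages; refcounts: pp0:1 pp1:3 pp2:3 pp3:2 pp4:2 pp5:1
Op 8: write(P2, v2, 122). refcount(pp2)=3>1 -> COPY to pp6. 7 ppages; refcounts: pp0:1 pp1:3 pp2:2 pp3:2 pp4:2 pp5:1 pp6:1
Op 9: fork(P1) -> P3. 7 ppages; refcounts: pp0:2 pp1:4 pp2:3 pp3:2 pp4:2 pp5:2 pp6:1

Answer: 7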